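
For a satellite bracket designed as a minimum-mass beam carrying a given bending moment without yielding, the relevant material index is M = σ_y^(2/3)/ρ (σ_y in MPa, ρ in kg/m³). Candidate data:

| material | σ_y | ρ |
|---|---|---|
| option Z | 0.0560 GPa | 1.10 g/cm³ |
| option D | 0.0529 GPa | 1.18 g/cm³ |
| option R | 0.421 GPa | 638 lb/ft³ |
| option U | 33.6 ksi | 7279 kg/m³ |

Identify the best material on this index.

Normalizing units and computing the index:
  option Z: σ_y = 56.00 MPa, ρ = 1100 kg/m³
  option D: σ_y = 52.90 MPa, ρ = 1180 kg/m³
  option R: σ_y = 421.0 MPa, ρ = 10220 kg/m³
  option U: σ_y = 231.7 MPa, ρ = 7279 kg/m³
  option Z: M = 13.3×10⁻³
  option D: M = 11.9×10⁻³
  option R: M = 5.50×10⁻³
  option U: M = 5.18×10⁻³
Option Z has the largest M.

option Z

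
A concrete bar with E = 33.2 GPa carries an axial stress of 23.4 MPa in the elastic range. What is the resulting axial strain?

7.05×10⁻⁴

ε = σ/E = 23.4 / 33200 = 7.05×10⁻⁴.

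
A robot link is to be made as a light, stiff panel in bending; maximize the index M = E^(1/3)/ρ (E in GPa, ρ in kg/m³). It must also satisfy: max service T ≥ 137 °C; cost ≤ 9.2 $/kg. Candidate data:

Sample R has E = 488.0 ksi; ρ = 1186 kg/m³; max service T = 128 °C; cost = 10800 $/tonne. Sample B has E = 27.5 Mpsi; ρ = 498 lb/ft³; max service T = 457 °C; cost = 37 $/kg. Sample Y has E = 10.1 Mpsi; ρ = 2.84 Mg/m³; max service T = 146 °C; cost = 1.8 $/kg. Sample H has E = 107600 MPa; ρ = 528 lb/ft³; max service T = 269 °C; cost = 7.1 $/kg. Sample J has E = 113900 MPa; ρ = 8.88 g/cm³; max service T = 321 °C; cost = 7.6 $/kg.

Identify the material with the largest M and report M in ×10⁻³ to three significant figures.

sample Y, M = 1.45×10⁻³

Screen on constraints: max service T ≥ 137 °C; cost ≤ 9.2 $/kg. Survivors: sample Y, sample H, sample J.
Putting every candidate on a common basis:
  sample Y: E = 69.64 GPa, ρ = 2840 kg/m³
  sample H: E = 107.6 GPa, ρ = 8458 kg/m³
  sample J: E = 113.9 GPa, ρ = 8880 kg/m³
  sample Y: M = 1.45×10⁻³
  sample H: M = 0.562×10⁻³
  sample J: M = 0.546×10⁻³
Sample Y has the largest M.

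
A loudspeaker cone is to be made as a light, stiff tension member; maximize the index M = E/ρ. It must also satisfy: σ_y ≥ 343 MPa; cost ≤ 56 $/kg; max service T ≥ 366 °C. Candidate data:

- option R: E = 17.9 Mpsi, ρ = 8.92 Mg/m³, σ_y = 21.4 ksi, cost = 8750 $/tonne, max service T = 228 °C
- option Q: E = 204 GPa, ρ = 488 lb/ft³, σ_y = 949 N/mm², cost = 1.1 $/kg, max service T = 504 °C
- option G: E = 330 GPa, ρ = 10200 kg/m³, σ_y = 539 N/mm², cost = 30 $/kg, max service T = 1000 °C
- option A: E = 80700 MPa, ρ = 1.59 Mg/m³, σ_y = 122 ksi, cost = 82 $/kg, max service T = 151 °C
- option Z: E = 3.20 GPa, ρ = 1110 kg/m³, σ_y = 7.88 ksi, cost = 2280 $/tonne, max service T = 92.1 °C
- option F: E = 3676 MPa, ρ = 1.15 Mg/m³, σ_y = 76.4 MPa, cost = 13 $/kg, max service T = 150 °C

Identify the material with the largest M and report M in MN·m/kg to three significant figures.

option G, M = 32.4 MN·m/kg

Screen on constraints: σ_y ≥ 343 MPa; cost ≤ 56 $/kg; max service T ≥ 366 °C. Survivors: option Q, option G.
In SI units:
  option Q: E = 204.0 GPa, ρ = 7817 kg/m³
  option G: E = 330.0 GPa, ρ = 10200 kg/m³
  option G: M = 32.4 MN·m/kg
  option Q: M = 26.1 MN·m/kg
Option G has the largest M.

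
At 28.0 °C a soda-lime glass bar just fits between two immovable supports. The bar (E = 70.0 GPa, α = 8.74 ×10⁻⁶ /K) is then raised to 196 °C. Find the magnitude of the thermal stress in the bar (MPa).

103 MPa

ΔT = 168.0 K. Constrained thermal stress σ = E·α·ΔT = 70.00×10³ MPa × 8.74×10⁻⁶ × 168.0 = 103 MPa (compressive).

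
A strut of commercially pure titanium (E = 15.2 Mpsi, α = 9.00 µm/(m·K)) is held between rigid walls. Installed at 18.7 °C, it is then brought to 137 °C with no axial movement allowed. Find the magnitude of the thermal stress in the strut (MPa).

E = 15.2 Mpsi = 104.8 GPa.
ΔT = 118.3 K. Constrained thermal stress σ = E·α·ΔT = 104.8×10³ MPa × 9.00×10⁻⁶ × 118.3 = 112 MPa (compressive).

112 MPa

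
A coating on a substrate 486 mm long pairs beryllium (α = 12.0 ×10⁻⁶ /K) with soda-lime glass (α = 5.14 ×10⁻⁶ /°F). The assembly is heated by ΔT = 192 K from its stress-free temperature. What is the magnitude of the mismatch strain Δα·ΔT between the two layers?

soda-lime glass: α = 5.14×10⁻⁶/°F × 9/5 = 9.25×10⁻⁶/K.
Δα = |12.0 − 9.25|×10⁻⁶/K = 2.75×10⁻⁶/K.
Mismatch strain = Δα·ΔT = 2.75×10⁻⁶ × 192.0 = 5.28×10⁻⁴.

5.28×10⁻⁴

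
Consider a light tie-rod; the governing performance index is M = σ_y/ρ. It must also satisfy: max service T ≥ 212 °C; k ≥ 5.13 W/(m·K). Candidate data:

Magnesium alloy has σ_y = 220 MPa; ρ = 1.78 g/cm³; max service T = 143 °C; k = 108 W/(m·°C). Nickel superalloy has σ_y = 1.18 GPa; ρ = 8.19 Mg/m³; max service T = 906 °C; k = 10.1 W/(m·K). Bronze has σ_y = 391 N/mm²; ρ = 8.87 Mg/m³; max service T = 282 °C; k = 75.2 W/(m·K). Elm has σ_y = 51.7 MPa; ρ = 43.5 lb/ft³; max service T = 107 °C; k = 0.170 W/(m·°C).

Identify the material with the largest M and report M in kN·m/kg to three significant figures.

Screen on constraints: max service T ≥ 212 °C; k ≥ 5.13 W/(m·K). Survivors: nickel superalloy, bronze.
Convert each candidate to consistent units, then evaluate M:
  nickel superalloy: σ_y = 1180 MPa, ρ = 8190 kg/m³
  bronze: σ_y = 391.0 MPa, ρ = 8870 kg/m³
  nickel superalloy: M = 144 kN·m/kg
  bronze: M = 44.1 kN·m/kg
Nickel superalloy has the largest M.

nickel superalloy, M = 144 kN·m/kg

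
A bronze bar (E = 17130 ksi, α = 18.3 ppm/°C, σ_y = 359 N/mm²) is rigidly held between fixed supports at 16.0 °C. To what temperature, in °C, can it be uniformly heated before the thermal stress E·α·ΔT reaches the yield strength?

182 °C

E = 17130 ksi = 118.1 GPa.
σ_y = 359 N/mm² = 359.0 MPa.
E·α·ΔT = 359.0 MPa ⇒ ΔT = 359.0 / (118.1×10³ × 18.3×10⁻⁶) = 166.1 K.
T = 16.0 + 166.1 = 182.1 °C.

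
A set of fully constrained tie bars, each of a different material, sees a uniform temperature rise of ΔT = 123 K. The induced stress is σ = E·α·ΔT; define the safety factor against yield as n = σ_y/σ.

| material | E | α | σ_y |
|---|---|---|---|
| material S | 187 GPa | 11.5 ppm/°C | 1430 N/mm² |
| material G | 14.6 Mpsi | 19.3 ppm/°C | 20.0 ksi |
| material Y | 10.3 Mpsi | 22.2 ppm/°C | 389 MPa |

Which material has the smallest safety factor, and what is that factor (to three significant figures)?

material G, n = 0.577

Per material, after unit conversion:
  material S: E = 187.0, α = 11.5, σ_y = 1430 → σ = 265 MPa, n = 5.41
  material G: E = 100.7, α = 19.3, σ_y = 137.9 → σ = 239 MPa, n = 0.577
  material Y: E = 71.02, α = 22.2, σ_y = 389.0 → σ = 194 MPa, n = 2.01
The minimum is material G at n = 0.577.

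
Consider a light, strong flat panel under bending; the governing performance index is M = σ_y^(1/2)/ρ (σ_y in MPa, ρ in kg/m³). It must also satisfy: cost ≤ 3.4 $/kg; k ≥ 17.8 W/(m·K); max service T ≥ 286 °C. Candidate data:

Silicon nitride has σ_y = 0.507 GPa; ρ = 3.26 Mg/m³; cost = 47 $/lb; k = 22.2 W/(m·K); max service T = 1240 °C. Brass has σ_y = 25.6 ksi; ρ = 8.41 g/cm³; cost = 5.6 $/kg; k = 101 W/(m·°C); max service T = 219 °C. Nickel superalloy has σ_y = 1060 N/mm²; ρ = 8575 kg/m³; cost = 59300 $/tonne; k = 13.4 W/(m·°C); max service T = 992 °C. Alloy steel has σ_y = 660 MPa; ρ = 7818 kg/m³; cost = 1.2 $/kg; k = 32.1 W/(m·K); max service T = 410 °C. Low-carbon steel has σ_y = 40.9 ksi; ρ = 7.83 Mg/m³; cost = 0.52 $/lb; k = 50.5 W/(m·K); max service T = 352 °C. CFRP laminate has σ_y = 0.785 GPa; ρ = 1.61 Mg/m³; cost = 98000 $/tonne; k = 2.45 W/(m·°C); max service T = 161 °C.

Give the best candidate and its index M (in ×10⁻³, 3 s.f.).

alloy steel, M = 3.29×10⁻³

Screen on constraints: cost ≤ 3.4 $/kg; k ≥ 17.8 W/(m·K); max service T ≥ 286 °C. Survivors: alloy steel, low-carbon steel.
Normalizing units and computing the index:
  alloy steel: σ_y = 660.0 MPa, ρ = 7818 kg/m³
  low-carbon steel: σ_y = 282.0 MPa, ρ = 7830 kg/m³
  alloy steel: M = 3.29×10⁻³
  low-carbon steel: M = 2.14×10⁻³
The maximum is for alloy steel.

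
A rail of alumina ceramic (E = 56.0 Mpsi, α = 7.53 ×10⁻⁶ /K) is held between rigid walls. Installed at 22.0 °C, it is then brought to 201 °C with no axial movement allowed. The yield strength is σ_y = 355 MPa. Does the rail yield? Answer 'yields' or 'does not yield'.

E = 56.0 Mpsi = 386.1 GPa.
ΔT = 179.0 K. Constrained thermal stress σ = E·α·ΔT = 386.1×10³ MPa × 7.53×10⁻⁶ × 179.0 = 520 MPa (compressive).
Compare to σ_y = 355 MPa: σ ≥ σ_y, so it yields.

yields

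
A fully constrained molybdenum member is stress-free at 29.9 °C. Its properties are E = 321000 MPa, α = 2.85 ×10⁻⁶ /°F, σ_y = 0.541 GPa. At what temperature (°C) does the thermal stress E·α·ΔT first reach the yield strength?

E = 321000 MPa = 321.0 GPa.
α = 2.85×10⁻⁶/°F × 9/5 = 5.13×10⁻⁶/K.
σ_y = 0.541 GPa = 541.0 MPa.
E·α·ΔT = 541.0 MPa ⇒ ΔT = 541.0 / (321.0×10³ × 5.13×10⁻⁶) = 328.5 K.
T = 29.9 + 328.5 = 358.4 °C.

358 °C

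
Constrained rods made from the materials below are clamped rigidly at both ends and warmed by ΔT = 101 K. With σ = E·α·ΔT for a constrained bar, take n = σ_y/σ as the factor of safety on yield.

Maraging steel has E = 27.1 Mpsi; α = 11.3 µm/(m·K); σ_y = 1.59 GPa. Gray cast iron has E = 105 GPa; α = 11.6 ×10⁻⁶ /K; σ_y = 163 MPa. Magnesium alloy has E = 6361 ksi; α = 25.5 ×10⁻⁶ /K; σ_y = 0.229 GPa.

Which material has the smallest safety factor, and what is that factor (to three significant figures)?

With everything in SI (GPa, ×10⁻⁶/K, MPa):
  maraging steel: E = 186.8, α = 11.3, σ_y = 1590 → σ = 213 MPa, n = 7.46
  gray cast iron: E = 105.0, α = 11.6, σ_y = 163.0 → σ = 123 MPa, n = 1.33
  magnesium alloy: E = 43.86, α = 25.5, σ_y = 229.0 → σ = 113 MPa, n = 2.03
Gray cast iron has the lowest safety factor, n = 1.33.

gray cast iron, n = 1.33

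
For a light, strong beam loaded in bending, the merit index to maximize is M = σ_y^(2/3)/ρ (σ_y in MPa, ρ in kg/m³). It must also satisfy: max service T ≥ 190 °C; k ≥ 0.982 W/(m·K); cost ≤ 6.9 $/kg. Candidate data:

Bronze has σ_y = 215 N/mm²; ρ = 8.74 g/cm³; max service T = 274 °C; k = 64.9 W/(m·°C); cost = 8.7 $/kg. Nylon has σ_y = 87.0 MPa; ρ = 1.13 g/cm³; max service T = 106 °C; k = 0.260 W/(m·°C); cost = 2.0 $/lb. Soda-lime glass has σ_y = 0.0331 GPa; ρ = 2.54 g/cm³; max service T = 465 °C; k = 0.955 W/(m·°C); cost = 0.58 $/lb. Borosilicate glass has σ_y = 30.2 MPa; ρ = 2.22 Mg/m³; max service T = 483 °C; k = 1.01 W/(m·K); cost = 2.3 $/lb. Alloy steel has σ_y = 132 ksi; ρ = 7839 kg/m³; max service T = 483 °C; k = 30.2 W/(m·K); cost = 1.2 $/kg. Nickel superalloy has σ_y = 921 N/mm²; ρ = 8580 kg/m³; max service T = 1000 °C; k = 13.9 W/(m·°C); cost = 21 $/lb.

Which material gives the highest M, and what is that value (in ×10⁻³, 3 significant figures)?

alloy steel, M = 12.0×10⁻³

Screen on constraints: max service T ≥ 190 °C; k ≥ 0.982 W/(m·K); cost ≤ 6.9 $/kg. Survivors: borosilicate glass, alloy steel.
In SI units:
  borosilicate glass: σ_y = 30.20 MPa, ρ = 2220 kg/m³
  alloy steel: σ_y = 910.1 MPa, ρ = 7839 kg/m³
  alloy steel: M = 12.0×10⁻³
  borosilicate glass: M = 4.37×10⁻³
The maximum is for alloy steel.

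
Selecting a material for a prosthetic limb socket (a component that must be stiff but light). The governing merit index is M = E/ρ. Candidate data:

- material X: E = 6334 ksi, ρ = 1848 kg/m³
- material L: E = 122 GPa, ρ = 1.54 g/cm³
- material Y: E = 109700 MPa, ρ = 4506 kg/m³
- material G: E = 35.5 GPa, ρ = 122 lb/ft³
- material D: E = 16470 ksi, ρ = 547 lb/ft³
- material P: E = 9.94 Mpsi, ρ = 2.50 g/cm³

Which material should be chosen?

Putting every candidate on a common basis:
  material X: E = 43.67 GPa, ρ = 1848 kg/m³
  material L: E = 122.0 GPa, ρ = 1540 kg/m³
  material Y: E = 109.7 GPa, ρ = 4506 kg/m³
  material G: E = 35.50 GPa, ρ = 1954 kg/m³
  material D: E = 113.6 GPa, ρ = 8762 kg/m³
  material P: E = 68.53 GPa, ρ = 2500 kg/m³
  material L: M = 79.2 MN·m/kg
  material P: M = 27.4 MN·m/kg
  material Y: M = 24.3 MN·m/kg
  material X: M = 23.6 MN·m/kg
  material G: M = 18.2 MN·m/kg
  material D: M = 13.0 MN·m/kg
The maximum is for material L.

material L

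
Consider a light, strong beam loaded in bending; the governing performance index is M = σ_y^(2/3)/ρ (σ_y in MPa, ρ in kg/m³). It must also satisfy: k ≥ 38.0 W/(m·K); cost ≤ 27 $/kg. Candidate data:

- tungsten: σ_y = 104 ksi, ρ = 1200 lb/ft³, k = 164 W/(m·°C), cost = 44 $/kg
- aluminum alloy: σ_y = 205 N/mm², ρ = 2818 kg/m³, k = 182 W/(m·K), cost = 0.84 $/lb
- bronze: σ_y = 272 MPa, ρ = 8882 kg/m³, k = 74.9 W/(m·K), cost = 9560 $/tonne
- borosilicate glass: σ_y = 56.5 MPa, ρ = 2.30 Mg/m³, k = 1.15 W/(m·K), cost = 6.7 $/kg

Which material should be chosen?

Screen on constraints: k ≥ 38.0 W/(m·K); cost ≤ 27 $/kg. Survivors: aluminum alloy, bronze.
Convert each candidate to consistent units, then evaluate M:
  aluminum alloy: σ_y = 205.0 MPa, ρ = 2818 kg/m³
  bronze: σ_y = 272.0 MPa, ρ = 8882 kg/m³
  aluminum alloy: M = 12.3×10⁻³
  bronze: M = 4.73×10⁻³
The maximum is for aluminum alloy.

aluminum alloy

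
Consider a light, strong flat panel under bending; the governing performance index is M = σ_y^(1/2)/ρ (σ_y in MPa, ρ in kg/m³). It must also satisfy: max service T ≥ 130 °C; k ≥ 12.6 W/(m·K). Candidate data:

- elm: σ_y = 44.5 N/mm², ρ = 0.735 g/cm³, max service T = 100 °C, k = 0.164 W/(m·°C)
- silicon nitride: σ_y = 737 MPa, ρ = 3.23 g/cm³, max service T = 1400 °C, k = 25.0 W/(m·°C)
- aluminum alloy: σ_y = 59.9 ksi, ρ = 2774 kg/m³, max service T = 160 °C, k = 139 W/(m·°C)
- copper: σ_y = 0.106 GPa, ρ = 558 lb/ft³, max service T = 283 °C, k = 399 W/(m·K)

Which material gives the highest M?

Screen on constraints: max service T ≥ 130 °C; k ≥ 12.6 W/(m·K). Survivors: silicon nitride, aluminum alloy, copper.
Convert each candidate to consistent units, then evaluate M:
  silicon nitride: σ_y = 737.0 MPa, ρ = 3230 kg/m³
  aluminum alloy: σ_y = 413.0 MPa, ρ = 2774 kg/m³
  copper: σ_y = 106.0 MPa, ρ = 8938 kg/m³
  silicon nitride: M = 8.40×10⁻³
  aluminum alloy: M = 7.33×10⁻³
  copper: M = 1.15×10⁻³
The maximum is for silicon nitride.

silicon nitride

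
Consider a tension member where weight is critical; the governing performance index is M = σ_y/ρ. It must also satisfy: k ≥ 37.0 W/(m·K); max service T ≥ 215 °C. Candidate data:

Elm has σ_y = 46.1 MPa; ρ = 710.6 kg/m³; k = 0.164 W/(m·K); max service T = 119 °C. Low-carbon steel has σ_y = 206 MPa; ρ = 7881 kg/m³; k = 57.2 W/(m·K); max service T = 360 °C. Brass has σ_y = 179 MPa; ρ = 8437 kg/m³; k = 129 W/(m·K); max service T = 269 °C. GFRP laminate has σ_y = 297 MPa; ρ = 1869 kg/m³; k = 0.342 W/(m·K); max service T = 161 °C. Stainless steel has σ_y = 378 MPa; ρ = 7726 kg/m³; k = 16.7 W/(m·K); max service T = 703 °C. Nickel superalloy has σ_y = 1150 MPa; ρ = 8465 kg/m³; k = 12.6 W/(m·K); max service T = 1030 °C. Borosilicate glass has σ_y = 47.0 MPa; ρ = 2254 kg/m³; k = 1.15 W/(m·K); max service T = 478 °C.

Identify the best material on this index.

low-carbon steel

Screen on constraints: k ≥ 37.0 W/(m·K); max service T ≥ 215 °C. Survivors: low-carbon steel, brass.
Evaluate M for each candidate:
  low-carbon steel: M = 26.1 kN·m/kg
  brass: M = 21.2 kN·m/kg
Highest index: low-carbon steel.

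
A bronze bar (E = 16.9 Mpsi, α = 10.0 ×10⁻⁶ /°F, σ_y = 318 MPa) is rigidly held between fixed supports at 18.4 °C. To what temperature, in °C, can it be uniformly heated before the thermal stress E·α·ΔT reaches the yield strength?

170 °C

E = 16.9 Mpsi = 116.5 GPa.
α = 10.0×10⁻⁶/°F × 9/5 = 18.0×10⁻⁶/K.
E·α·ΔT = 318.0 MPa ⇒ ΔT = 318.0 / (116.5×10³ × 18.0×10⁻⁶) = 151.6 K.
T = 18.4 + 151.6 = 170.0 °C.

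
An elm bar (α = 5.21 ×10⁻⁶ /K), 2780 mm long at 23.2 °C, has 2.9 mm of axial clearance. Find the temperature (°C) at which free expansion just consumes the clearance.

α·L₀·ΔT = 2.9 mm ⇒ ΔT = 2.9 / (5.21×10⁻⁶ × 2780.0) = 200.2 K.
T = 23.2 + 200.2 = 223.4 °C.

223 °C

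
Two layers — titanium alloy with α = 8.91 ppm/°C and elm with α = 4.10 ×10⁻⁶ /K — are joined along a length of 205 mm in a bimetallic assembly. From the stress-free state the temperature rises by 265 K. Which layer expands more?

titanium alloy

α(titanium alloy) = 8.91×10⁻⁶/K vs α(elm) = 4.10×10⁻⁶/K.
Higher α expands more for the same ΔT: titanium alloy.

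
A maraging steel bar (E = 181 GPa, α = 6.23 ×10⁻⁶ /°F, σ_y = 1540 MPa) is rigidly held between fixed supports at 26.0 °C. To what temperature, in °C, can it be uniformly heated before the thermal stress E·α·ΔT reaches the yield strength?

785 °C

α = 6.23×10⁻⁶/°F × 9/5 = 11.2×10⁻⁶/K.
E·α·ΔT = 1540 MPa ⇒ ΔT = 1540 / (181.0×10³ × 11.2×10⁻⁶) = 758.7 K.
T = 26.0 + 758.7 = 784.7 °C.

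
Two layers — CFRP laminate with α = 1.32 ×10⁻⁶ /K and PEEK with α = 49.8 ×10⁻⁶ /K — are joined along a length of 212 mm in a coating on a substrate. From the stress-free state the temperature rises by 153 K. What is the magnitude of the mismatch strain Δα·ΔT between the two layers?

7.42×10⁻³

Δα = |1.32 − 49.8|×10⁻⁶/K = 48.5×10⁻⁶/K.
Mismatch strain = Δα·ΔT = 48.5×10⁻⁶ × 153.0 = 7.42×10⁻³.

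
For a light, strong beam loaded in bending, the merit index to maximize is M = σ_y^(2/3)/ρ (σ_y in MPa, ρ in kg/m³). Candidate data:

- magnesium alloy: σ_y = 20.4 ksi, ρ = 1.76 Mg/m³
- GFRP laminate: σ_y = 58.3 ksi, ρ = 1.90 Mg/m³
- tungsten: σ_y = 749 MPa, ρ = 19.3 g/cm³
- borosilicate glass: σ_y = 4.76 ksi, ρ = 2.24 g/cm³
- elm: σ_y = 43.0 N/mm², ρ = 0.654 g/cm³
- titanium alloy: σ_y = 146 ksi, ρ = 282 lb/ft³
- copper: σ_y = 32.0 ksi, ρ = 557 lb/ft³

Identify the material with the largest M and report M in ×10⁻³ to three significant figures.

GFRP laminate, M = 28.7×10⁻³

After converting to SI:
  magnesium alloy: σ_y = 140.7 MPa, ρ = 1760 kg/m³
  GFRP laminate: σ_y = 402.0 MPa, ρ = 1900 kg/m³
  tungsten: σ_y = 749.0 MPa, ρ = 19300 kg/m³
  borosilicate glass: σ_y = 32.82 MPa, ρ = 2240 kg/m³
  elm: σ_y = 43.00 MPa, ρ = 654.0 kg/m³
  titanium alloy: σ_y = 1007 MPa, ρ = 4517 kg/m³
  copper: σ_y = 220.6 MPa, ρ = 8922 kg/m³
  GFRP laminate: M = 28.7×10⁻³
  titanium alloy: M = 22.2×10⁻³
  elm: M = 18.8×10⁻³
  magnesium alloy: M = 15.4×10⁻³
  borosilicate glass: M = 4.58×10⁻³
  tungsten: M = 4.27×10⁻³
  copper: M = 4.09×10⁻³
The maximum is for GFRP laminate.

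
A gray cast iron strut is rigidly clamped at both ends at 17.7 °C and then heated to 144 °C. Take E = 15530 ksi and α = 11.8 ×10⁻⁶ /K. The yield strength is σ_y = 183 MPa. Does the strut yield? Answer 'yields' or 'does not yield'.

E = 15530 ksi = 107.1 GPa.
ΔT = 126.3 K. Constrained thermal stress σ = E·α·ΔT = 107.1×10³ MPa × 11.8×10⁻⁶ × 126.3 = 160 MPa (compressive).
Compare to σ_y = 183 MPa: σ < σ_y, so it does not yield.

does not yield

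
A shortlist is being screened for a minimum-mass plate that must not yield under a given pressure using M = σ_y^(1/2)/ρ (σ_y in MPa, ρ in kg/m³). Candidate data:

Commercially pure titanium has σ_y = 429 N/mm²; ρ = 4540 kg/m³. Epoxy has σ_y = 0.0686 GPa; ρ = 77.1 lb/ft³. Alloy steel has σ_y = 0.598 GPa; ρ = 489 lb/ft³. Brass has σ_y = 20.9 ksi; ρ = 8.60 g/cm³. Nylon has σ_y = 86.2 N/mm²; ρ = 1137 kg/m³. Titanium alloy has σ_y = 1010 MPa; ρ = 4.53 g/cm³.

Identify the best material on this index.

After converting to SI:
  commercially pure titanium: σ_y = 429.0 MPa, ρ = 4540 kg/m³
  epoxy: σ_y = 68.60 MPa, ρ = 1235 kg/m³
  alloy steel: σ_y = 598.0 MPa, ρ = 7833 kg/m³
  brass: σ_y = 144.1 MPa, ρ = 8600 kg/m³
  nylon: σ_y = 86.20 MPa, ρ = 1137 kg/m³
  titanium alloy: σ_y = 1010 MPa, ρ = 4530 kg/m³
  nylon: M = 8.17×10⁻³
  titanium alloy: M = 7.02×10⁻³
  epoxy: M = 6.71×10⁻³
  commercially pure titanium: M = 4.56×10⁻³
  alloy steel: M = 3.12×10⁻³
  brass: M = 1.40×10⁻³
The maximum is for nylon.

nylon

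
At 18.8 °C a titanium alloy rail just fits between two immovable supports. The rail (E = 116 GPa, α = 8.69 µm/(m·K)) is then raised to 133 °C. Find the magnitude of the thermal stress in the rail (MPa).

115 MPa

ΔT = 114.2 K. Constrained thermal stress σ = E·α·ΔT = 116.0×10³ MPa × 8.69×10⁻⁶ × 114.2 = 115 MPa (compressive).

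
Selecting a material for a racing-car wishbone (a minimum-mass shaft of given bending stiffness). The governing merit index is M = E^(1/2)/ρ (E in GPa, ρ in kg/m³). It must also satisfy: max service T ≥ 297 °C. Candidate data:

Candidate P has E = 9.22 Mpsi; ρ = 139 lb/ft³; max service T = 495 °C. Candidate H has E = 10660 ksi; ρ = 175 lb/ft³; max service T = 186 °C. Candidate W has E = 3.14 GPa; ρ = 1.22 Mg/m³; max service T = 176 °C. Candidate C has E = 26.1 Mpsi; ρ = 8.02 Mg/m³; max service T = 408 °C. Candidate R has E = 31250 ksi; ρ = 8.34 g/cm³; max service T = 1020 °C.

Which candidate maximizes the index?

candidate P

Screen on constraints: max service T ≥ 297 °C. Survivors: candidate P, candidate C, candidate R.
Normalizing units and computing the index:
  candidate P: E = 63.57 GPa, ρ = 2227 kg/m³
  candidate C: E = 180.0 GPa, ρ = 8020 kg/m³
  candidate R: E = 215.5 GPa, ρ = 8340 kg/m³
  candidate P: M = 3.58×10⁻³
  candidate R: M = 1.76×10⁻³
  candidate C: M = 1.67×10⁻³
Candidate P has the largest M.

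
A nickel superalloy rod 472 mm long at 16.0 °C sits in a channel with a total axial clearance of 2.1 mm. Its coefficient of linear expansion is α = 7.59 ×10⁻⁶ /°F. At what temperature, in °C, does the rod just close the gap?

342 °C

α = 7.59×10⁻⁶/°F × 9/5 = 13.7×10⁻⁶/K.
α·L₀·ΔT = 2.1 mm ⇒ ΔT = 2.1 / (13.7×10⁻⁶ × 472.0) = 325.7 K.
T = 16.0 + 325.7 = 341.7 °C.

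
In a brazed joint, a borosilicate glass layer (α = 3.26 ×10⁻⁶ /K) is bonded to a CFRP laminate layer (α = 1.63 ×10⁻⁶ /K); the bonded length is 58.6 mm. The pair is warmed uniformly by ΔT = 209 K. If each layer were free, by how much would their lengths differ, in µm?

Δα = |3.26 − 1.63|×10⁻⁶/K = 1.63×10⁻⁶/K.
ΔL_mismatch = Δα·L·ΔT = 1.63×10⁻⁶ × 58.6 mm × 209.0 K = 20.0 µm.

20.0 µm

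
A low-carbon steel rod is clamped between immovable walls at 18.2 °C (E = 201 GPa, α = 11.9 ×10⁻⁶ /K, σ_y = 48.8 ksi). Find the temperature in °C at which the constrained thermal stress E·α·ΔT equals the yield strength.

σ_y = 48.8 ksi = 336.5 MPa.
E·α·ΔT = 336.5 MPa ⇒ ΔT = 336.5 / (201.0×10³ × 11.9×10⁻⁶) = 140.7 K.
T = 18.2 + 140.7 = 158.9 °C.

159 °C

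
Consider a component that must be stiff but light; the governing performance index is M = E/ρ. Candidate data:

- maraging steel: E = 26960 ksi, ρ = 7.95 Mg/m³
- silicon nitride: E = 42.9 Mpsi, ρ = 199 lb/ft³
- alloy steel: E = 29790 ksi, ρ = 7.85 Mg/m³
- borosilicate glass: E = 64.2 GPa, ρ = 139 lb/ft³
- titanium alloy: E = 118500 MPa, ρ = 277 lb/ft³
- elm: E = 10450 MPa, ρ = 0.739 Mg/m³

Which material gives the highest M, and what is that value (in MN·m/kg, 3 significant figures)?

silicon nitride, M = 92.8 MN·m/kg

Putting every candidate on a common basis:
  maraging steel: E = 185.9 GPa, ρ = 7950 kg/m³
  silicon nitride: E = 295.8 GPa, ρ = 3188 kg/m³
  alloy steel: E = 205.4 GPa, ρ = 7850 kg/m³
  borosilicate glass: E = 64.20 GPa, ρ = 2227 kg/m³
  titanium alloy: E = 118.5 GPa, ρ = 4437 kg/m³
  elm: E = 10.45 GPa, ρ = 739.0 kg/m³
  silicon nitride: M = 92.8 MN·m/kg
  borosilicate glass: M = 28.8 MN·m/kg
  titanium alloy: M = 26.7 MN·m/kg
  alloy steel: M = 26.2 MN·m/kg
  maraging steel: M = 23.4 MN·m/kg
  elm: M = 14.1 MN·m/kg
The maximum is for silicon nitride.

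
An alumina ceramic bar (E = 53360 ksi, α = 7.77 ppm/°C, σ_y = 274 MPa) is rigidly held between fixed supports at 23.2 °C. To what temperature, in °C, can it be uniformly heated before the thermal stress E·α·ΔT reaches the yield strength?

119 °C

E = 53360 ksi = 367.9 GPa.
E·α·ΔT = 274.0 MPa ⇒ ΔT = 274.0 / (367.9×10³ × 7.77×10⁻⁶) = 95.85 K.
T = 23.2 + 95.85 = 119.1 °C.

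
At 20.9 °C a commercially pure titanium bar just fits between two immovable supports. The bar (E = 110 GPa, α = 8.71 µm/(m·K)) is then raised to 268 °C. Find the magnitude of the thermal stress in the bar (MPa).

ΔT = 247.1 K. Constrained thermal stress σ = E·α·ΔT = 110.0×10³ MPa × 8.71×10⁻⁶ × 247.1 = 237 MPa (compressive).

237 MPa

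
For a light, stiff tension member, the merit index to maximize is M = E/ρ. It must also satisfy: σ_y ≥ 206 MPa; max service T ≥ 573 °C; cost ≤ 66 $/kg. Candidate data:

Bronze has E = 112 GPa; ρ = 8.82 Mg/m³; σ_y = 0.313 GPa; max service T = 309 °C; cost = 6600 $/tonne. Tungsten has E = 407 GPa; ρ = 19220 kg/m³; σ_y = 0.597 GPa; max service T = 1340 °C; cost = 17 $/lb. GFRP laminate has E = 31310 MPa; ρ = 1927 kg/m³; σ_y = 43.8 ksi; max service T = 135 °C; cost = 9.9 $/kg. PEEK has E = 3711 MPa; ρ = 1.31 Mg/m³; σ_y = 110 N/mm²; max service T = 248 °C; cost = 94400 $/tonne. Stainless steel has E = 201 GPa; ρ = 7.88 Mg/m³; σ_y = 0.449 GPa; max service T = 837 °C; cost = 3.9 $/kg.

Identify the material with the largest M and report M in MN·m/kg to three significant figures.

stainless steel, M = 25.5 MN·m/kg

Screen on constraints: σ_y ≥ 206 MPa; max service T ≥ 573 °C; cost ≤ 66 $/kg. Survivors: tungsten, stainless steel.
In SI units:
  tungsten: E = 407.0 GPa, ρ = 19220 kg/m³
  stainless steel: E = 201.0 GPa, ρ = 7880 kg/m³
  stainless steel: M = 25.5 MN·m/kg
  tungsten: M = 21.2 MN·m/kg
Stainless steel has the largest M.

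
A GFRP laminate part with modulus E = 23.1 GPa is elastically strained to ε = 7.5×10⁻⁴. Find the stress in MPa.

σ = E·ε = 23100 MPa × 7.5×10⁻⁴ = 17.3 MPa.

17.3 MPa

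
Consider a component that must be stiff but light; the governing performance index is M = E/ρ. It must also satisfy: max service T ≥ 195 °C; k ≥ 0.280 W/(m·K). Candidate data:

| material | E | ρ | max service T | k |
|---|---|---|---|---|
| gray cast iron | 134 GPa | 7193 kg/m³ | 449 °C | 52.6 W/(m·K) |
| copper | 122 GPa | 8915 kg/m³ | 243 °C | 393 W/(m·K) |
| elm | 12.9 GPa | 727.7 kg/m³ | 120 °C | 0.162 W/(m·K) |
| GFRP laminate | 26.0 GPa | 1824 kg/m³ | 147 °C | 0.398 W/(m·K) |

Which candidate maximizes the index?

gray cast iron

Screen on constraints: max service T ≥ 195 °C; k ≥ 0.280 W/(m·K). Survivors: gray cast iron, copper.
Per-candidate index values:
  gray cast iron: M = 18.6 MN·m/kg
  copper: M = 13.7 MN·m/kg
The maximum is for gray cast iron.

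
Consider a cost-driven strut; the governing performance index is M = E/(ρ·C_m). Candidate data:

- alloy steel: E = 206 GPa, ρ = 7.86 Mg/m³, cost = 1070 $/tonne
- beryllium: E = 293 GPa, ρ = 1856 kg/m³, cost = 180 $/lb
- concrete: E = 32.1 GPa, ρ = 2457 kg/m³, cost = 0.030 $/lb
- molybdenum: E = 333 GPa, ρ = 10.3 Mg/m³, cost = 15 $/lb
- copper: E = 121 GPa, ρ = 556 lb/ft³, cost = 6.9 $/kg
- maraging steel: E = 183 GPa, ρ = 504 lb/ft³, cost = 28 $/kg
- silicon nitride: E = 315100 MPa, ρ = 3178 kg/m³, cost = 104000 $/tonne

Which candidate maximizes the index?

In SI units:
  alloy steel: E = 206.0 GPa, ρ = 7860 kg/m³, cost = 1.070 $/kg
  beryllium: E = 293.0 GPa, ρ = 1856 kg/m³, cost = 396.8 $/kg
  concrete: E = 32.10 GPa, ρ = 2457 kg/m³, cost = 0.06614 $/kg
  molybdenum: E = 333.0 GPa, ρ = 10300 kg/m³, cost = 33.07 $/kg
  copper: E = 121.0 GPa, ρ = 8906 kg/m³, cost = 6.900 $/kg
  maraging steel: E = 183.0 GPa, ρ = 8073 kg/m³, cost = 28.00 $/kg
  silicon nitride: E = 315.1 GPa, ρ = 3178 kg/m³, cost = 104.0 $/kg
  concrete: M = 198 MN·m per $
  alloy steel: M = 24.5 MN·m per $
  copper: M = 1.97 MN·m per $
  molybdenum: M = 0.978 MN·m per $
  silicon nitride: M = 0.953 MN·m per $
  maraging steel: M = 0.810 MN·m per $
  beryllium: M = 0.398 MN·m per $
Concrete has the largest M.

concrete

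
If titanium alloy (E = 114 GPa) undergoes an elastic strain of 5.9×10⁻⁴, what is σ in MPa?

67.3 MPa

σ = E·ε = 114000 MPa × 5.9×10⁻⁴ = 67.3 MPa.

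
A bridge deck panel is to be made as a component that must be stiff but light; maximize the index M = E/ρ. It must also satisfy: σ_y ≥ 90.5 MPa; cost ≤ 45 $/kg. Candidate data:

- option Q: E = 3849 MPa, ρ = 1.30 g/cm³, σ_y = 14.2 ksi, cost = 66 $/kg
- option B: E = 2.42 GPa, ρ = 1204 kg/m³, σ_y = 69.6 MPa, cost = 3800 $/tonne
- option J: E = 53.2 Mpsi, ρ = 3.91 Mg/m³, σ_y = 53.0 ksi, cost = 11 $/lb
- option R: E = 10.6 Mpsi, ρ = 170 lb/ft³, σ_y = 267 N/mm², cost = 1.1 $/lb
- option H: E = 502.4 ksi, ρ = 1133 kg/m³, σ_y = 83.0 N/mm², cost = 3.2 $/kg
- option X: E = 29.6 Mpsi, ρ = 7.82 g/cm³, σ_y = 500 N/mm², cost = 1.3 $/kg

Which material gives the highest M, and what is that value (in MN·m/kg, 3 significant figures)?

Screen on constraints: σ_y ≥ 90.5 MPa; cost ≤ 45 $/kg. Survivors: option J, option R, option X.
After converting to SI:
  option J: E = 366.8 GPa, ρ = 3910 kg/m³
  option R: E = 73.08 GPa, ρ = 2723 kg/m³
  option X: E = 204.1 GPa, ρ = 7820 kg/m³
  option J: M = 93.8 MN·m/kg
  option R: M = 26.8 MN·m/kg
  option X: M = 26.1 MN·m/kg
The maximum is for option J.

option J, M = 93.8 MN·m/kg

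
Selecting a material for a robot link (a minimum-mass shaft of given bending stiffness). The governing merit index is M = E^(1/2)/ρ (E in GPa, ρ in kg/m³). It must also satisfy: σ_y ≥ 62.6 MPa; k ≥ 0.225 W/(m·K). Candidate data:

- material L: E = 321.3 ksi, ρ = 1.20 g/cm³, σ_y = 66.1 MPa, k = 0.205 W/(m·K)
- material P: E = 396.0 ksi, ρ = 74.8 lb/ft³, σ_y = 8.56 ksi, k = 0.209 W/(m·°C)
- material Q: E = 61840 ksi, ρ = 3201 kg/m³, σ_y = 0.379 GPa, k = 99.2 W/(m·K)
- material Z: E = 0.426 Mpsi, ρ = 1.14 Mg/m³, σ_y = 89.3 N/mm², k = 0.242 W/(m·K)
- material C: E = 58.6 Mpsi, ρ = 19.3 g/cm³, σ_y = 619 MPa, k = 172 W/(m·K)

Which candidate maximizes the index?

Screen on constraints: σ_y ≥ 62.6 MPa; k ≥ 0.225 W/(m·K). Survivors: material Q, material Z, material C.
Normalizing units and computing the index:
  material Q: E = 426.4 GPa, ρ = 3201 kg/m³
  material Z: E = 2.937 GPa, ρ = 1140 kg/m³
  material C: E = 404.0 GPa, ρ = 19300 kg/m³
  material Q: M = 6.45×10⁻³
  material Z: M = 1.50×10⁻³
  material C: M = 1.04×10⁻³
Highest index: material Q.

material Q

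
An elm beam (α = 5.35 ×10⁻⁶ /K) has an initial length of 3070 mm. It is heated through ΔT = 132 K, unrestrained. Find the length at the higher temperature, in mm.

ΔL = α·L₀·ΔT = 5.35×10⁻⁶ × 3070 mm × 132.0 K = 2.17 mm.
L = L₀ + ΔL = 3070 + 2.17 = 3072.2 mm.

3072.2 mm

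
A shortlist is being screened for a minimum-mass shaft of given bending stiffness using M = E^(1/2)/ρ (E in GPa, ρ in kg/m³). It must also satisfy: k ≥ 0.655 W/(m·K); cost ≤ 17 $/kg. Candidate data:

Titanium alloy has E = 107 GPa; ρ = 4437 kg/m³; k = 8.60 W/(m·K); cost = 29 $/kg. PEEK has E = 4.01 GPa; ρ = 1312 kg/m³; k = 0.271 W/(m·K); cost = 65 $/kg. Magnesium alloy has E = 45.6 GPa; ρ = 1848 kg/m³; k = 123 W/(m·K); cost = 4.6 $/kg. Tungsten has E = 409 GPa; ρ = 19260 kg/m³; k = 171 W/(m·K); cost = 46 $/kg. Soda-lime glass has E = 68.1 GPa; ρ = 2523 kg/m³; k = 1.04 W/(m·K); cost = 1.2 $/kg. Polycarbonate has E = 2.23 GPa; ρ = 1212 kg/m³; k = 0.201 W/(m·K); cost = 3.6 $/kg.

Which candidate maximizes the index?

Screen on constraints: k ≥ 0.655 W/(m·K); cost ≤ 17 $/kg. Survivors: magnesium alloy, soda-lime glass.
Evaluate M for each candidate:
  magnesium alloy: M = 3.65×10⁻³
  soda-lime glass: M = 3.27×10⁻³
The maximum is for magnesium alloy.

magnesium alloy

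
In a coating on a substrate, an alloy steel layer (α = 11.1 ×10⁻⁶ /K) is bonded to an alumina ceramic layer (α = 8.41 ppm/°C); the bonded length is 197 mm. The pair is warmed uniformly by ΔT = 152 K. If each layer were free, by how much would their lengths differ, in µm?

Δα = |11.1 − 8.41|×10⁻⁶/K = 2.69×10⁻⁶/K.
ΔL_mismatch = Δα·L·ΔT = 2.69×10⁻⁶ × 197.0 mm × 152.0 K = 80.5 µm.

80.5 µm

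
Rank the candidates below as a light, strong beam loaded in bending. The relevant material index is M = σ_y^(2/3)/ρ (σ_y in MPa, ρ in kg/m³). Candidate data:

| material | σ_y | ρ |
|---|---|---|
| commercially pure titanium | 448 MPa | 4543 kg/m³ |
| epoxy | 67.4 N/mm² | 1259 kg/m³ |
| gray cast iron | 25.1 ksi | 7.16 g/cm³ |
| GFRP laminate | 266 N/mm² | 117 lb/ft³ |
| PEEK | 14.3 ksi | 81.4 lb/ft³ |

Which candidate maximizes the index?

Convert each candidate to consistent units, then evaluate M:
  commercially pure titanium: σ_y = 448.0 MPa, ρ = 4543 kg/m³
  epoxy: σ_y = 67.40 MPa, ρ = 1259 kg/m³
  gray cast iron: σ_y = 173.1 MPa, ρ = 7160 kg/m³
  GFRP laminate: σ_y = 266.0 MPa, ρ = 1874 kg/m³
  PEEK: σ_y = 98.60 MPa, ρ = 1304 kg/m³
  GFRP laminate: M = 22.1×10⁻³
  PEEK: M = 16.4×10⁻³
  epoxy: M = 13.2×10⁻³
  commercially pure titanium: M = 12.9×10⁻³
  gray cast iron: M = 4.34×10⁻³
GFRP laminate ranks first.

GFRP laminate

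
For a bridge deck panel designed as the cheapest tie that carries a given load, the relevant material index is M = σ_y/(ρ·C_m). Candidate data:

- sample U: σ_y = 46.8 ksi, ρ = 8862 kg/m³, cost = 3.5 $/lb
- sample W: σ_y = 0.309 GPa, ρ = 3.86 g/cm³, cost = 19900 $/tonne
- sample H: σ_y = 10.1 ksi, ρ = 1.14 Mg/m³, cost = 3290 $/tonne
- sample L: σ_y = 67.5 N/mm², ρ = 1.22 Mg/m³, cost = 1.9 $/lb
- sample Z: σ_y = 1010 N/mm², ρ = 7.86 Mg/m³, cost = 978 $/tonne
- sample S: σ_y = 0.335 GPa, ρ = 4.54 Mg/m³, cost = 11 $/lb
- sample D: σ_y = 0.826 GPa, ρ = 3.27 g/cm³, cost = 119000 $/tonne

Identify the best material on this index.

Normalizing units and computing the index:
  sample U: σ_y = 322.7 MPa, ρ = 8862 kg/m³, cost = 7.716 $/kg
  sample W: σ_y = 309.0 MPa, ρ = 3860 kg/m³, cost = 19.90 $/kg
  sample H: σ_y = 69.64 MPa, ρ = 1140 kg/m³, cost = 3.290 $/kg
  sample L: σ_y = 67.50 MPa, ρ = 1220 kg/m³, cost = 4.189 $/kg
  sample Z: σ_y = 1010 MPa, ρ = 7860 kg/m³, cost = 0.9780 $/kg
  sample S: σ_y = 335.0 MPa, ρ = 4540 kg/m³, cost = 24.25 $/kg
  sample D: σ_y = 826.0 MPa, ρ = 3270 kg/m³, cost = 119.0 $/kg
  sample Z: M = 131 kN·m per $
  sample H: M = 18.6 kN·m per $
  sample L: M = 13.2 kN·m per $
  sample U: M = 4.72 kN·m per $
  sample W: M = 4.02 kN·m per $
  sample S: M = 3.04 kN·m per $
  sample D: M = 2.12 kN·m per $
The maximum is for sample Z.

sample Z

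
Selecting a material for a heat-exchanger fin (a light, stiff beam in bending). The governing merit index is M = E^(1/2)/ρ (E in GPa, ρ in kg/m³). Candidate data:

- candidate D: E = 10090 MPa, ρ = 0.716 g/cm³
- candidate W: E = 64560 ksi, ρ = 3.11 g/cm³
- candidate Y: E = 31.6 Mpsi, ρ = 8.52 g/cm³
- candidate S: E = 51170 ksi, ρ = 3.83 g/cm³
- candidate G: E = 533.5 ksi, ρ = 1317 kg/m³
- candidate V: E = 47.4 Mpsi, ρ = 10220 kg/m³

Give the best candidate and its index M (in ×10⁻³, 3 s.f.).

candidate W, M = 6.78×10⁻³

After converting to SI:
  candidate D: E = 10.09 GPa, ρ = 716.0 kg/m³
  candidate W: E = 445.1 GPa, ρ = 3110 kg/m³
  candidate Y: E = 217.9 GPa, ρ = 8520 kg/m³
  candidate S: E = 352.8 GPa, ρ = 3830 kg/m³
  candidate G: E = 3.678 GPa, ρ = 1317 kg/m³
  candidate V: E = 326.8 GPa, ρ = 10220 kg/m³
  candidate W: M = 6.78×10⁻³
  candidate S: M = 4.90×10⁻³
  candidate D: M = 4.44×10⁻³
  candidate V: M = 1.77×10⁻³
  candidate Y: M = 1.73×10⁻³
  candidate G: M = 1.46×10⁻³
Candidate W ranks first.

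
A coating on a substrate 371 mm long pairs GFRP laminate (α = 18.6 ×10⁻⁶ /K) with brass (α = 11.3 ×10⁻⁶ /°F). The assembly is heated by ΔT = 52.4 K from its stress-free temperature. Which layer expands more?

brass: α = 11.3×10⁻⁶/°F × 9/5 = 20.3×10⁻⁶/K.
α(GFRP laminate) = 18.6×10⁻⁶/K vs α(brass) = 20.3×10⁻⁶/K.
Higher α expands more for the same ΔT: brass.

brass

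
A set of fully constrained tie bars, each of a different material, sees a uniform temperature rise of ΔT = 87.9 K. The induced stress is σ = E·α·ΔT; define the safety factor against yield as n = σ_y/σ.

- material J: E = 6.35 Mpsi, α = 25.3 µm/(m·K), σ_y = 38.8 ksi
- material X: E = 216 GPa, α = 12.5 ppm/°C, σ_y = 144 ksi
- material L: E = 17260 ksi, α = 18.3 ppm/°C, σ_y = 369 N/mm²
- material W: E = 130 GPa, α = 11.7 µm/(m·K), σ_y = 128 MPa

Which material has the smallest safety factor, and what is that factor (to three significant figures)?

material W, n = 0.957

Converting E to GPa, α to ×10⁻⁶/K, σ_y to MPa, then σ and n for each:
  material J: E = 43.78, α = 25.3, σ_y = 267.5 → σ = 97.4 MPa, n = 2.75
  material X: E = 216.0, α = 12.5, σ_y = 992.8 → σ = 237 MPa, n = 4.18
  material L: E = 119.0, α = 18.3, σ_y = 369.0 → σ = 191 MPa, n = 1.93
  material W: E = 130.0, α = 11.7, σ_y = 128.0 → σ = 134 MPa, n = 0.957
Smallest n: material W with n = 0.957.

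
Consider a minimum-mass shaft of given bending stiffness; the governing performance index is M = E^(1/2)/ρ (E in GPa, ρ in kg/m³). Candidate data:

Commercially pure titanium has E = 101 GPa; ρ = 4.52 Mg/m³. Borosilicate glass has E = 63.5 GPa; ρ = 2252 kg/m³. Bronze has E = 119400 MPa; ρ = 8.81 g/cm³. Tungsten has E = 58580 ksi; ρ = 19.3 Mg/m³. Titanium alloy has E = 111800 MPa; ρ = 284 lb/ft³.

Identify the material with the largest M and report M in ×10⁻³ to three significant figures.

borosilicate glass, M = 3.54×10⁻³

In SI units:
  commercially pure titanium: E = 101.0 GPa, ρ = 4520 kg/m³
  borosilicate glass: E = 63.50 GPa, ρ = 2252 kg/m³
  bronze: E = 119.4 GPa, ρ = 8810 kg/m³
  tungsten: E = 403.9 GPa, ρ = 19300 kg/m³
  titanium alloy: E = 111.8 GPa, ρ = 4549 kg/m³
  borosilicate glass: M = 3.54×10⁻³
  titanium alloy: M = 2.32×10⁻³
  commercially pure titanium: M = 2.22×10⁻³
  bronze: M = 1.24×10⁻³
  tungsten: M = 1.04×10⁻³
Borosilicate glass ranks first.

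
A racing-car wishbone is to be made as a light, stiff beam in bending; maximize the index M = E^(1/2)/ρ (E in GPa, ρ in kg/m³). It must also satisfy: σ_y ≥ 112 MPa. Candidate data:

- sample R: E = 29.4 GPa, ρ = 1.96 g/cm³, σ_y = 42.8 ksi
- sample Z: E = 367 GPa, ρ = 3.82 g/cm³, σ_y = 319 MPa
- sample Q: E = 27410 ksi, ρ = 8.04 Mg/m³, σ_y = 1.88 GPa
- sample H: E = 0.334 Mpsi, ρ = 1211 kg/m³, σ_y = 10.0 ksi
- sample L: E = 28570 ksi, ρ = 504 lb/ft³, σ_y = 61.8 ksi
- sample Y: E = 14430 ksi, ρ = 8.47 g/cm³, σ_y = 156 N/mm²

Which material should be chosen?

Screen on constraints: σ_y ≥ 112 MPa. Survivors: sample R, sample Z, sample Q, sample L, sample Y.
Convert each candidate to consistent units, then evaluate M:
  sample R: E = 29.40 GPa, ρ = 1960 kg/m³
  sample Z: E = 367.0 GPa, ρ = 3820 kg/m³
  sample Q: E = 189.0 GPa, ρ = 8040 kg/m³
  sample L: E = 197.0 GPa, ρ = 8073 kg/m³
  sample Y: E = 99.49 GPa, ρ = 8470 kg/m³
  sample Z: M = 5.01×10⁻³
  sample R: M = 2.77×10⁻³
  sample L: M = 1.74×10⁻³
  sample Q: M = 1.71×10⁻³
  sample Y: M = 1.18×10⁻³
Highest index: sample Z.

sample Z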